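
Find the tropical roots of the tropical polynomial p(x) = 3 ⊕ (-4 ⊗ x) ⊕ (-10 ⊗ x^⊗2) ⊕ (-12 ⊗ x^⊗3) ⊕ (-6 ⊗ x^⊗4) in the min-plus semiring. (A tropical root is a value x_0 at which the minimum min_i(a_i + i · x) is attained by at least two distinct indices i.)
Roots: {-6, 2, 6, 7}

Each tropical root is a break point of the lower envelope of the lines y = a_i + i · x (there are 5 lines, with slopes 0, 1, ..., 4). Only the lines that attain the minimum somewhere contribute to roots; other lines are dominated. Here the surviving (envelope) indices are i = 4, i = 3, i = 2, i = 1, i = 0.
Intersections between consecutive envelope lines give the roots: for adjacent envelope indices i < j the intersection is x = (a_i − a_j) / (j − i). Reading off the sorted break points: {-6, 2, 6, 7}.
Verification: at each break x_0, at least two indices attain the minimum of min_i(a_i + i · x_0).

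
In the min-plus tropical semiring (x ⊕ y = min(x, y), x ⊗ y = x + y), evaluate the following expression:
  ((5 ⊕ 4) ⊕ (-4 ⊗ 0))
((5 ⊕ 4) ⊕ (-4 ⊗ 0)) = -4

Expand innermost to outermost. Recall ⊕ takes the minimum of its arguments and ⊗ takes their sum. Working out the expression ((5 ⊕ 4) ⊕ (-4 ⊗ 0)) gives -4.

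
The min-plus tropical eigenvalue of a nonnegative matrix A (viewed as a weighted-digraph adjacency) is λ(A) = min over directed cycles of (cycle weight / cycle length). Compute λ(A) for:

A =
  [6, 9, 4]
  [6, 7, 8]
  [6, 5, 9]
λ(A) = 5

Enumerate directed cycles and compute their means (weight / length). Sample:
  cycle 0 → 0: weight = 6, length = 1, mean = 6/1 ≈ 6.000
  cycle 1 → 1: weight = 7, length = 1, mean = 7/1 ≈ 7.000
  cycle 2 → 2: weight = 9, length = 1, mean = 9/1 ≈ 9.000
  cycle 0 → 1 → 0: weight = 15, length = 2, mean = 15/2 ≈ 7.500
  cycle 0 → 2 → 0: weight = 10, length = 2, mean = 10/2 ≈ 5.000
  cycle 1 → 0 → 1: weight = 15, length = 2, mean = 15/2 ≈ 7.500
Minimum mean = 5.000, attained e.g. along the cycle 0 → 2 → 0 with weight 10 and length 2. So λ(A) = 10/2 = 5.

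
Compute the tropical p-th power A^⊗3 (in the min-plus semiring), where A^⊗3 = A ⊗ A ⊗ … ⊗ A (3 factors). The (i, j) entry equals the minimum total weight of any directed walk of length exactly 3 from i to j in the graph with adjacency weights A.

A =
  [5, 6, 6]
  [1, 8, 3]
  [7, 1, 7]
A^⊗3 =
  [8, 10, 10]
  [5, 8, 7]
  [7, 5, 8]

Each entry (A^⊗3)_ij equals the minimum over all length-3 walks i = v_0 → v_1 → … → v_3 = j of Σ_t A[v_t][v_{t+1}]. For example, for (i, j) = (0, 2) we minimise over 9 possible intermediate vertex sequences; the minimum is 10, attained along the walk 0 → 2 → 1 → 2.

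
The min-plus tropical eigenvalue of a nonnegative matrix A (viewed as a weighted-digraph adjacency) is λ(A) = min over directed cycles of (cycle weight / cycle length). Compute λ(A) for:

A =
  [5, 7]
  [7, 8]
λ(A) = 5

Enumerate directed cycles and compute their means (weight / length). Sample:
  cycle 0 → 0: weight = 5, length = 1, mean = 5/1 ≈ 5.000
  cycle 1 → 1: weight = 8, length = 1, mean = 8/1 ≈ 8.000
  cycle 0 → 1 → 0: weight = 14, length = 2, mean = 14/2 ≈ 7.000
  cycle 1 → 0 → 1: weight = 14, length = 2, mean = 14/2 ≈ 7.000
Minimum mean = 5.000, attained e.g. along the cycle 0 → 0 with weight 5 and length 1. So λ(A) = 5/1 = 5.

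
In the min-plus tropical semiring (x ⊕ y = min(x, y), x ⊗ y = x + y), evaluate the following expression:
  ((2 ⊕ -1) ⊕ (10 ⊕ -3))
((2 ⊕ -1) ⊕ (10 ⊕ -3)) = -3

Expand innermost to outermost. Recall ⊕ takes the minimum of its arguments and ⊗ takes their sum. Working out the expression ((2 ⊕ -1) ⊕ (10 ⊕ -3)) gives -3.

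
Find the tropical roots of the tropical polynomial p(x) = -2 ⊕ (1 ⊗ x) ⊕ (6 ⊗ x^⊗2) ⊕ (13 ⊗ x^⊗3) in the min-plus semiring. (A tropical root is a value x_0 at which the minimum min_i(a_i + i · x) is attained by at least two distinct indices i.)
Roots: {-7, -5, -3}

Each tropical root is a break point of the lower envelope of the lines y = a_i + i · x (there are 4 lines, with slopes 0, 1, ..., 3). Only the lines that attain the minimum somewhere contribute to roots; other lines are dominated. Here the surviving (envelope) indices are i = 3, i = 2, i = 1, i = 0.
Intersections between consecutive envelope lines give the roots: for adjacent envelope indices i < j the intersection is x = (a_i − a_j) / (j − i). Reading off the sorted break points: {-7, -5, -3}.
Verification: at each break x_0, at least two indices attain the minimum of min_i(a_i + i · x_0).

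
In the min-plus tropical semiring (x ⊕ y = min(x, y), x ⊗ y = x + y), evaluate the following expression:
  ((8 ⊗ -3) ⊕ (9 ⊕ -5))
((8 ⊗ -3) ⊕ (9 ⊕ -5)) = -5

Expand innermost to outermost. Recall ⊕ takes the minimum of its arguments and ⊗ takes their sum. Working out the expression ((8 ⊗ -3) ⊕ (9 ⊕ -5)) gives -5.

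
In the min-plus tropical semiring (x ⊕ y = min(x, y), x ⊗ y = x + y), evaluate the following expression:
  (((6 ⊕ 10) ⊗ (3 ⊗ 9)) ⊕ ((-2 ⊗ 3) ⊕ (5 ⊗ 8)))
(((6 ⊕ 10) ⊗ (3 ⊗ 9)) ⊕ ((-2 ⊗ 3) ⊕ (5 ⊗ 8))) = 1

Expand innermost to outermost. Recall ⊕ takes the minimum of its arguments and ⊗ takes their sum. Working out the expression (((6 ⊕ 10) ⊗ (3 ⊗ 9)) ⊕ ((-2 ⊗ 3) ⊕ (5 ⊗ 8))) gives 1.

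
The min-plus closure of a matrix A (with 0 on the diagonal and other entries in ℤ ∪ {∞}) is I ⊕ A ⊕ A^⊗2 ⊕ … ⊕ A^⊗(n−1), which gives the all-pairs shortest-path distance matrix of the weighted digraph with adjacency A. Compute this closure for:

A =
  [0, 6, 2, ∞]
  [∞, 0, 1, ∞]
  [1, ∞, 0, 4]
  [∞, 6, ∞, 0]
Closure =
  [0, 6, 2, 6]
  [2, 0, 1, 5]
  [1, 7, 0, 4]
  [8, 6, 7, 0]

This is the Floyd-Warshall all-pairs shortest-path computation. For each intermediate vertex k = 0, 1, …, 3, update dist[i][j] ← min(dist[i][j], dist[i][k] + dist[k][j]). The final matrix gives, for each (i, j), the minimum total weight of any directed path from i to j (possibly empty when i = j).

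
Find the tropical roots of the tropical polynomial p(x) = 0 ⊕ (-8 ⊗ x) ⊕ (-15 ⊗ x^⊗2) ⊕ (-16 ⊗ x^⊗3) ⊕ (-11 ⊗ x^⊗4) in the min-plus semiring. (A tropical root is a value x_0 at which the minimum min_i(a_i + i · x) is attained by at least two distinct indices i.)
Roots: {-5, 1, 7, 8}

Each tropical root is a break point of the lower envelope of the lines y = a_i + i · x (there are 5 lines, with slopes 0, 1, ..., 4). Only the lines that attain the minimum somewhere contribute to roots; other lines are dominated. Here the surviving (envelope) indices are i = 4, i = 3, i = 2, i = 1, i = 0.
Intersections between consecutive envelope lines give the roots: for adjacent envelope indices i < j the intersection is x = (a_i − a_j) / (j − i). Reading off the sorted break points: {-5, 1, 7, 8}.
Verification: at each break x_0, at least two indices attain the minimum of min_i(a_i + i · x_0).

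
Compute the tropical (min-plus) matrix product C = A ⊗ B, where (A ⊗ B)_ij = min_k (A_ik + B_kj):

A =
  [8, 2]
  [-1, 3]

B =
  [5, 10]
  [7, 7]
A ⊗ B =
  [9, 9]
  [4, 9]

Apply the min-plus product entry-by-entry:
  C[0][0] = min over k of (A[0][0] + B[0][0] = 8 + 5 = 13, A[0][1] + B[1][0] = 2 + 7 = 9) = 9 (attained at k = 1)
  C[0][1] = min over k of (A[0][0] + B[0][1] = 8 + 10 = 18, A[0][1] + B[1][1] = 2 + 7 = 9) = 9 (attained at k = 1)
  C[1][0] = min over k of (A[1][0] + B[0][0] = -1 + 5 = 4, A[1][1] + B[1][0] = 3 + 7 = 10) = 4 (attained at k = 0)
  C[1][1] = min over k of (A[1][0] + B[0][1] = -1 + 10 = 9, A[1][1] + B[1][1] = 3 + 7 = 10) = 9 (attained at k = 0)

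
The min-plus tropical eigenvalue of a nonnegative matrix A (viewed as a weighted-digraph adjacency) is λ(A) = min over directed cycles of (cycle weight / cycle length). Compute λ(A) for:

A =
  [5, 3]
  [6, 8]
λ(A) = 9/2

Enumerate directed cycles and compute their means (weight / length). Sample:
  cycle 0 → 0: weight = 5, length = 1, mean = 5/1 ≈ 5.000
  cycle 1 → 1: weight = 8, length = 1, mean = 8/1 ≈ 8.000
  cycle 0 → 1 → 0: weight = 9, length = 2, mean = 9/2 ≈ 4.500
  cycle 1 → 0 → 1: weight = 9, length = 2, mean = 9/2 ≈ 4.500
Minimum mean = 4.500, attained e.g. along the cycle 0 → 1 → 0 with weight 9 and length 2. So λ(A) = 9/2 = 9/2.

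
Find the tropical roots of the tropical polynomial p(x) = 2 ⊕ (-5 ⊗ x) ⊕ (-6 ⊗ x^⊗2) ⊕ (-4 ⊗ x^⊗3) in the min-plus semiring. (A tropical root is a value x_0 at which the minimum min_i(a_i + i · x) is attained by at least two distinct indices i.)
Roots: {-2, 1, 7}

Each tropical root is a break point of the lower envelope of the lines y = a_i + i · x (there are 4 lines, with slopes 0, 1, ..., 3). Only the lines that attain the minimum somewhere contribute to roots; other lines are dominated. Here the surviving (envelope) indices are i = 3, i = 2, i = 1, i = 0.
Intersections between consecutive envelope lines give the roots: for adjacent envelope indices i < j the intersection is x = (a_i − a_j) / (j − i). Reading off the sorted break points: {-2, 1, 7}.
Verification: at each break x_0, at least two indices attain the minimum of min_i(a_i + i · x_0).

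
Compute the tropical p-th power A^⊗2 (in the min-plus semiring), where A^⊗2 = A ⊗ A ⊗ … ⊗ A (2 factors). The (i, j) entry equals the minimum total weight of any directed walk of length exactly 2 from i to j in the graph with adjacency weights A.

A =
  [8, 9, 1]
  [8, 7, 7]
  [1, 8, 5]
A^⊗2 =
  [2, 9, 6]
  [8, 14, 9]
  [6, 10, 2]

Each entry (A^⊗2)_ij equals the minimum over all length-2 walks i = v_0 → v_1 → … → v_2 = j of Σ_t A[v_t][v_{t+1}]. For example, for (i, j) = (0, 2) we minimise over 3 possible intermediate vertex sequences; the minimum is 6, attained along the walk 0 → 2 → 2.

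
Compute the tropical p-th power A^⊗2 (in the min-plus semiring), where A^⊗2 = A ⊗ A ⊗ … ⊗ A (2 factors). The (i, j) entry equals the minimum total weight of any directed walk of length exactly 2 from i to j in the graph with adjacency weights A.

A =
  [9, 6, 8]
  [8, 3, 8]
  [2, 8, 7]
A^⊗2 =
  [10, 9, 14]
  [10, 6, 11]
  [9, 8, 10]

Each entry (A^⊗2)_ij equals the minimum over all length-2 walks i = v_0 → v_1 → … → v_2 = j of Σ_t A[v_t][v_{t+1}]. For example, for (i, j) = (0, 2) we minimise over 3 possible intermediate vertex sequences; the minimum is 14, attained along the walk 0 → 1 → 2.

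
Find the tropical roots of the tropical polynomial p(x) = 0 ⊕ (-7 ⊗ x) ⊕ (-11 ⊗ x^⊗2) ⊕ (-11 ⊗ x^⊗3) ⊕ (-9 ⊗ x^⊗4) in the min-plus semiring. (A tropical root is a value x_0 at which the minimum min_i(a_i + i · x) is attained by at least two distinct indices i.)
Roots: {-2, 0, 4, 7}

Each tropical root is a break point of the lower envelope of the lines y = a_i + i · x (there are 5 lines, with slopes 0, 1, ..., 4). Only the lines that attain the minimum somewhere contribute to roots; other lines are dominated. Here the surviving (envelope) indices are i = 4, i = 3, i = 2, i = 1, i = 0.
Intersections between consecutive envelope lines give the roots: for adjacent envelope indices i < j the intersection is x = (a_i − a_j) / (j − i). Reading off the sorted break points: {-2, 0, 4, 7}.
Verification: at each break x_0, at least two indices attain the minimum of min_i(a_i + i · x_0).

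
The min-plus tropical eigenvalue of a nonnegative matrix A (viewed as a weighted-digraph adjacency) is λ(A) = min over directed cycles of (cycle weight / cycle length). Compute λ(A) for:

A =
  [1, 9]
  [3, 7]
λ(A) = 1

Enumerate directed cycles and compute their means (weight / length). Sample:
  cycle 0 → 0: weight = 1, length = 1, mean = 1/1 ≈ 1.000
  cycle 1 → 1: weight = 7, length = 1, mean = 7/1 ≈ 7.000
  cycle 0 → 1 → 0: weight = 12, length = 2, mean = 12/2 ≈ 6.000
  cycle 1 → 0 → 1: weight = 12, length = 2, mean = 12/2 ≈ 6.000
Minimum mean = 1.000, attained e.g. along the cycle 0 → 0 with weight 1 and length 1. So λ(A) = 1/1 = 1.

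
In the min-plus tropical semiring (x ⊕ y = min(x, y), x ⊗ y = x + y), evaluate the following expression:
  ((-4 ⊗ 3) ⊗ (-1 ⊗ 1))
((-4 ⊗ 3) ⊗ (-1 ⊗ 1)) = -1

Expand innermost to outermost. Recall ⊕ takes the minimum of its arguments and ⊗ takes their sum. Working out the expression ((-4 ⊗ 3) ⊗ (-1 ⊗ 1)) gives -1.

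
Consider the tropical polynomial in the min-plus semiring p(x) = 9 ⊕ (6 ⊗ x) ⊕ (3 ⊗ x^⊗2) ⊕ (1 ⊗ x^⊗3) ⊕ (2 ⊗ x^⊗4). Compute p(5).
p(5) = 9

A tropical monomial a ⊗ x^⊗i evaluates to a + i · x. Evaluating each term at x = 5:
  Term 0 contributes 9 + 0 · 5 = 9
  Term 1 contributes 6 + 1 · 5 = 11
  Term 2 contributes 3 + 2 · 5 = 13
  Term 3 contributes 1 + 3 · 5 = 16
  Term 4 contributes 2 + 4 · 5 = 22
p(5) = ⊕ of these = min[9, 11, 13, 16, 22] = 9.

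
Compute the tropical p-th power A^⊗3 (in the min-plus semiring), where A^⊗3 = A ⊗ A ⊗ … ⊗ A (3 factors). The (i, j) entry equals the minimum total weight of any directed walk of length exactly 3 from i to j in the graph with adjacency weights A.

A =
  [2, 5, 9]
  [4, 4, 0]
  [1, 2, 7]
A^⊗3 =
  [6, 7, 7]
  [3, 6, 2]
  [3, 4, 6]

Each entry (A^⊗3)_ij equals the minimum over all length-3 walks i = v_0 → v_1 → … → v_3 = j of Σ_t A[v_t][v_{t+1}]. For example, for (i, j) = (0, 2) we minimise over 9 possible intermediate vertex sequences; the minimum is 7, attained along the walk 0 → 0 → 1 → 2.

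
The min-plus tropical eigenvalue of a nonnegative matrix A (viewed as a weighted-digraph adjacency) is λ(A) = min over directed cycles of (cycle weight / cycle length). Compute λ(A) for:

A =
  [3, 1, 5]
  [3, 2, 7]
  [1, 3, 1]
λ(A) = 1

Enumerate directed cycles and compute their means (weight / length). Sample:
  cycle 0 → 0: weight = 3, length = 1, mean = 3/1 ≈ 3.000
  cycle 1 → 1: weight = 2, length = 1, mean = 2/1 ≈ 2.000
  cycle 2 → 2: weight = 1, length = 1, mean = 1/1 ≈ 1.000
  cycle 0 → 1 → 0: weight = 4, length = 2, mean = 4/2 ≈ 2.000
  cycle 0 → 2 → 0: weight = 6, length = 2, mean = 6/2 ≈ 3.000
  cycle 1 → 0 → 1: weight = 4, length = 2, mean = 4/2 ≈ 2.000
Minimum mean = 1.000, attained e.g. along the cycle 2 → 2 with weight 1 and length 1. So λ(A) = 1/1 = 1.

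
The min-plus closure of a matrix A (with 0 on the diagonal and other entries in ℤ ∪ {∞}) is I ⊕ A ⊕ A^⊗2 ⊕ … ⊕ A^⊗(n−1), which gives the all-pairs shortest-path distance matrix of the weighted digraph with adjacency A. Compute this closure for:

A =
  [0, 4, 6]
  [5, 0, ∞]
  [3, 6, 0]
Closure =
  [0, 4, 6]
  [5, 0, 11]
  [3, 6, 0]

This is the Floyd-Warshall all-pairs shortest-path computation. For each intermediate vertex k = 0, 1, …, 2, update dist[i][j] ← min(dist[i][j], dist[i][k] + dist[k][j]). The final matrix gives, for each (i, j), the minimum total weight of any directed path from i to j (possibly empty when i = j).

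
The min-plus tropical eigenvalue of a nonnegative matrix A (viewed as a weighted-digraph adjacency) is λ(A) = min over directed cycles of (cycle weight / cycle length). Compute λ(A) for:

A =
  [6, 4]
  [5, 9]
λ(A) = 9/2

Enumerate directed cycles and compute their means (weight / length). Sample:
  cycle 0 → 0: weight = 6, length = 1, mean = 6/1 ≈ 6.000
  cycle 1 → 1: weight = 9, length = 1, mean = 9/1 ≈ 9.000
  cycle 0 → 1 → 0: weight = 9, length = 2, mean = 9/2 ≈ 4.500
  cycle 1 → 0 → 1: weight = 9, length = 2, mean = 9/2 ≈ 4.500
Minimum mean = 4.500, attained e.g. along the cycle 0 → 1 → 0 with weight 9 and length 2. So λ(A) = 9/2 = 9/2.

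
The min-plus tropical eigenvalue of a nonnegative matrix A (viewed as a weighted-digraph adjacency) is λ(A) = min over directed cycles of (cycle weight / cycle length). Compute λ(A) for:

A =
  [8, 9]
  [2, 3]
λ(A) = 3

Enumerate directed cycles and compute their means (weight / length). Sample:
  cycle 0 → 0: weight = 8, length = 1, mean = 8/1 ≈ 8.000
  cycle 1 → 1: weight = 3, length = 1, mean = 3/1 ≈ 3.000
  cycle 0 → 1 → 0: weight = 11, length = 2, mean = 11/2 ≈ 5.500
  cycle 1 → 0 → 1: weight = 11, length = 2, mean = 11/2 ≈ 5.500
Minimum mean = 3.000, attained e.g. along the cycle 1 → 1 with weight 3 and length 1. So λ(A) = 3/1 = 3.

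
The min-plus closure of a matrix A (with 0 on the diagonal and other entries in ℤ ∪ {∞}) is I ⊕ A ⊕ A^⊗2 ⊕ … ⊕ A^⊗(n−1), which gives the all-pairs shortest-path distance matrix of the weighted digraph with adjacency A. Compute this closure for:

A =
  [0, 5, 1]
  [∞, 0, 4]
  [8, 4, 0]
Closure =
  [0, 5, 1]
  [12, 0, 4]
  [8, 4, 0]

This is the Floyd-Warshall all-pairs shortest-path computation. For each intermediate vertex k = 0, 1, …, 2, update dist[i][j] ← min(dist[i][j], dist[i][k] + dist[k][j]). The final matrix gives, for each (i, j), the minimum total weight of any directed path from i to j (possibly empty when i = j).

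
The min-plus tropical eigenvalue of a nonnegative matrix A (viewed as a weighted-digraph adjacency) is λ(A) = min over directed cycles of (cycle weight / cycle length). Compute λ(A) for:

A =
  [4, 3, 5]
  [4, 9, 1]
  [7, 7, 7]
λ(A) = 7/2

Enumerate directed cycles and compute their means (weight / length). Sample:
  cycle 0 → 0: weight = 4, length = 1, mean = 4/1 ≈ 4.000
  cycle 1 → 1: weight = 9, length = 1, mean = 9/1 ≈ 9.000
  cycle 2 → 2: weight = 7, length = 1, mean = 7/1 ≈ 7.000
  cycle 0 → 1 → 0: weight = 7, length = 2, mean = 7/2 ≈ 3.500
  cycle 0 → 2 → 0: weight = 12, length = 2, mean = 12/2 ≈ 6.000
  cycle 1 → 0 → 1: weight = 7, length = 2, mean = 7/2 ≈ 3.500
Minimum mean = 3.500, attained e.g. along the cycle 0 → 1 → 0 with weight 7 and length 2. So λ(A) = 7/2 = 7/2.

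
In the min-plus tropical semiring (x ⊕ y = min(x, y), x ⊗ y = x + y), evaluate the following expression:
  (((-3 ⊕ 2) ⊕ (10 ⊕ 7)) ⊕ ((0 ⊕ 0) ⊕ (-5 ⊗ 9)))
(((-3 ⊕ 2) ⊕ (10 ⊕ 7)) ⊕ ((0 ⊕ 0) ⊕ (-5 ⊗ 9))) = -3

Expand innermost to outermost. Recall ⊕ takes the minimum of its arguments and ⊗ takes their sum. Working out the expression (((-3 ⊕ 2) ⊕ (10 ⊕ 7)) ⊕ ((0 ⊕ 0) ⊕ (-5 ⊗ 9))) gives -3.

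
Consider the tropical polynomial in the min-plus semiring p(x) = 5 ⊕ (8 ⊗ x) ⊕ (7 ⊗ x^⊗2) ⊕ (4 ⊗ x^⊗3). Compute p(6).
p(6) = 5

A tropical monomial a ⊗ x^⊗i evaluates to a + i · x. Evaluating each term at x = 6:
  Term 0 contributes 5 + 0 · 6 = 5
  Term 1 contributes 8 + 1 · 6 = 14
  Term 2 contributes 7 + 2 · 6 = 19
  Term 3 contributes 4 + 3 · 6 = 22
p(6) = ⊕ of these = min[5, 14, 19, 22] = 5.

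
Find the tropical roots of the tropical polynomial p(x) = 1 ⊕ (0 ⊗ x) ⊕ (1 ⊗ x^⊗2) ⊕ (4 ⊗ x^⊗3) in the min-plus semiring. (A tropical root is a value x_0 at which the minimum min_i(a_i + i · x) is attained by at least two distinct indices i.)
Roots: {-3, -1, 1}

Each tropical root is a break point of the lower envelope of the lines y = a_i + i · x (there are 4 lines, with slopes 0, 1, ..., 3). Only the lines that attain the minimum somewhere contribute to roots; other lines are dominated. Here the surviving (envelope) indices are i = 3, i = 2, i = 1, i = 0.
Intersections between consecutive envelope lines give the roots: for adjacent envelope indices i < j the intersection is x = (a_i − a_j) / (j − i). Reading off the sorted break points: {-3, -1, 1}.
Verification: at each break x_0, at least two indices attain the minimum of min_i(a_i + i · x_0).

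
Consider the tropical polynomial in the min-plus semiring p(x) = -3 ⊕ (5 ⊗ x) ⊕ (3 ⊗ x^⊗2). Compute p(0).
p(0) = -3

A tropical monomial a ⊗ x^⊗i evaluates to a + i · x. Evaluating each term at x = 0:
  Term 0 contributes -3 + 0 · 0 = -3
  Term 1 contributes 5 + 1 · 0 = 5
  Term 2 contributes 3 + 2 · 0 = 3
p(0) = ⊕ of these = min[-3, 5, 3] = -3.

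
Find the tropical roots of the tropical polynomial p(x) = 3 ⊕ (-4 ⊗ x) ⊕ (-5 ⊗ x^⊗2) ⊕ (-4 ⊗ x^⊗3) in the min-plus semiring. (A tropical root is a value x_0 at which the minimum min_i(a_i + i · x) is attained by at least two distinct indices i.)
Roots: {-1, 1, 7}

Each tropical root is a break point of the lower envelope of the lines y = a_i + i · x (there are 4 lines, with slopes 0, 1, ..., 3). Only the lines that attain the minimum somewhere contribute to roots; other lines are dominated. Here the surviving (envelope) indices are i = 3, i = 2, i = 1, i = 0.
Intersections between consecutive envelope lines give the roots: for adjacent envelope indices i < j the intersection is x = (a_i − a_j) / (j − i). Reading off the sorted break points: {-1, 1, 7}.
Verification: at each break x_0, at least two indices attain the minimum of min_i(a_i + i · x_0).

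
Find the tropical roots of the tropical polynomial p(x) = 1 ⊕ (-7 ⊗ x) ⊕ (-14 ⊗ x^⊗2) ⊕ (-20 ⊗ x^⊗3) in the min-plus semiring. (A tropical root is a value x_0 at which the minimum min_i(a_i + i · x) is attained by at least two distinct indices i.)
Roots: {6, 7, 8}

Each tropical root is a break point of the lower envelope of the lines y = a_i + i · x (there are 4 lines, with slopes 0, 1, ..., 3). Only the lines that attain the minimum somewhere contribute to roots; other lines are dominated. Here the surviving (envelope) indices are i = 3, i = 2, i = 1, i = 0.
Intersections between consecutive envelope lines give the roots: for adjacent envelope indices i < j the intersection is x = (a_i − a_j) / (j − i). Reading off the sorted break points: {6, 7, 8}.
Verification: at each break x_0, at least two indices attain the minimum of min_i(a_i + i · x_0).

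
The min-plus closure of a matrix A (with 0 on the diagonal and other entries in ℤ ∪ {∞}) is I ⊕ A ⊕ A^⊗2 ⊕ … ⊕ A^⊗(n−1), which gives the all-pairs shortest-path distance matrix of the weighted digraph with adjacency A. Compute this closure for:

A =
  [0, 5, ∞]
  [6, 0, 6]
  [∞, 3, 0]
Closure =
  [0, 5, 11]
  [6, 0, 6]
  [9, 3, 0]

This is the Floyd-Warshall all-pairs shortest-path computation. For each intermediate vertex k = 0, 1, …, 2, update dist[i][j] ← min(dist[i][j], dist[i][k] + dist[k][j]). The final matrix gives, for each (i, j), the minimum total weight of any directed path from i to j (possibly empty when i = j).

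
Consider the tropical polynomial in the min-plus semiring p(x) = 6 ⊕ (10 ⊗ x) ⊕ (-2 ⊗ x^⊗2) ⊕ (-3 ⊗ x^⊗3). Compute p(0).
p(0) = -3

A tropical monomial a ⊗ x^⊗i evaluates to a + i · x. Evaluating each term at x = 0:
  Term 0 contributes 6 + 0 · 0 = 6
  Term 1 contributes 10 + 1 · 0 = 10
  Term 2 contributes -2 + 2 · 0 = -2
  Term 3 contributes -3 + 3 · 0 = -3
p(0) = ⊕ of these = min[6, 10, -2, -3] = -3.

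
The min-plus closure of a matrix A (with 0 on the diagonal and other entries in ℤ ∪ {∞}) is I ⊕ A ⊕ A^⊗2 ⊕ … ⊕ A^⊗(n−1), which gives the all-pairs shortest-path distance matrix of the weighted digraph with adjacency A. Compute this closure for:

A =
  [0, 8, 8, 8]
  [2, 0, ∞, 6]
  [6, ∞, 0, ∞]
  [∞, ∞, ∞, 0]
Closure =
  [0, 8, 8, 8]
  [2, 0, 10, 6]
  [6, 14, 0, 14]
  [∞, ∞, ∞, 0]

This is the Floyd-Warshall all-pairs shortest-path computation. For each intermediate vertex k = 0, 1, …, 3, update dist[i][j] ← min(dist[i][j], dist[i][k] + dist[k][j]). The final matrix gives, for each (i, j), the minimum total weight of any directed path from i to j (possibly empty when i = j).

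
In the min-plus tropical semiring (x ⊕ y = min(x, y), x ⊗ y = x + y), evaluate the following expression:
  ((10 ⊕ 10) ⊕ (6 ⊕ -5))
((10 ⊕ 10) ⊕ (6 ⊕ -5)) = -5

Expand innermost to outermost. Recall ⊕ takes the minimum of its arguments and ⊗ takes their sum. Working out the expression ((10 ⊕ 10) ⊕ (6 ⊕ -5)) gives -5.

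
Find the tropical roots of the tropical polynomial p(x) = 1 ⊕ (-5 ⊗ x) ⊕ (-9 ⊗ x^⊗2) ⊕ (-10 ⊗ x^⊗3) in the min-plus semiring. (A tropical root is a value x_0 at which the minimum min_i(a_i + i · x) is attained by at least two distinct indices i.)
Roots: {1, 4, 6}

Each tropical root is a break point of the lower envelope of the lines y = a_i + i · x (there are 4 lines, with slopes 0, 1, ..., 3). Only the lines that attain the minimum somewhere contribute to roots; other lines are dominated. Here the surviving (envelope) indices are i = 3, i = 2, i = 1, i = 0.
Intersections between consecutive envelope lines give the roots: for adjacent envelope indices i < j the intersection is x = (a_i − a_j) / (j − i). Reading off the sorted break points: {1, 4, 6}.
Verification: at each break x_0, at least two indices attain the minimum of min_i(a_i + i · x_0).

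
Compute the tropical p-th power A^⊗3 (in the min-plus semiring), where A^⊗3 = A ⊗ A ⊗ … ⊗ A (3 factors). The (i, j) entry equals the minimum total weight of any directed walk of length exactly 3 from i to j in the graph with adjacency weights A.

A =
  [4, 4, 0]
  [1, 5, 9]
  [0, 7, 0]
A^⊗3 =
  [0, 4, 0]
  [1, 8, 1]
  [0, 4, 0]

Each entry (A^⊗3)_ij equals the minimum over all length-3 walks i = v_0 → v_1 → … → v_3 = j of Σ_t A[v_t][v_{t+1}]. For example, for (i, j) = (0, 2) we minimise over 9 possible intermediate vertex sequences; the minimum is 0, attained along the walk 0 → 2 → 0 → 2.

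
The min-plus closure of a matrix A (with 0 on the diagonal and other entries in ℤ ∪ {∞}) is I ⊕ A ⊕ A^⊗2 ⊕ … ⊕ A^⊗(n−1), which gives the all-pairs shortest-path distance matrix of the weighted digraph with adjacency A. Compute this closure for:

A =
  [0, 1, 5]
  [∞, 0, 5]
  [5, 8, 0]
Closure =
  [0, 1, 5]
  [10, 0, 5]
  [5, 6, 0]

This is the Floyd-Warshall all-pairs shortest-path computation. For each intermediate vertex k = 0, 1, …, 2, update dist[i][j] ← min(dist[i][j], dist[i][k] + dist[k][j]). The final matrix gives, for each (i, j), the minimum total weight of any directed path from i to j (possibly empty when i = j).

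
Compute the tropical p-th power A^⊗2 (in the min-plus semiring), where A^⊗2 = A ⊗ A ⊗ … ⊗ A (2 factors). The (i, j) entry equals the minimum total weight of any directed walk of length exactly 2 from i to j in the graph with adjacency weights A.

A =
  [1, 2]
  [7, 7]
A^⊗2 =
  [2, 3]
  [8, 9]

Each entry (A^⊗2)_ij equals the minimum over all length-2 walks i = v_0 → v_1 → … → v_2 = j of Σ_t A[v_t][v_{t+1}]. For example, for (i, j) = (0, 1) we minimise over 2 possible intermediate vertex sequences; the minimum is 3, attained along the walk 0 → 0 → 1.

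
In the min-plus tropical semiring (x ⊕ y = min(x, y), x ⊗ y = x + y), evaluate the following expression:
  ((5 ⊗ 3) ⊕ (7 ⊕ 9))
((5 ⊗ 3) ⊕ (7 ⊕ 9)) = 7

Expand innermost to outermost. Recall ⊕ takes the minimum of its arguments and ⊗ takes their sum. Working out the expression ((5 ⊗ 3) ⊕ (7 ⊕ 9)) gives 7.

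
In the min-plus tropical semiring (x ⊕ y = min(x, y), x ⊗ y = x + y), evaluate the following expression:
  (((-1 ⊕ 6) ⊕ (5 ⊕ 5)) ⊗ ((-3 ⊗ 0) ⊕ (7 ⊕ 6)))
(((-1 ⊕ 6) ⊕ (5 ⊕ 5)) ⊗ ((-3 ⊗ 0) ⊕ (7 ⊕ 6))) = -4

Expand innermost to outermost. Recall ⊕ takes the minimum of its arguments and ⊗ takes their sum. Working out the expression (((-1 ⊕ 6) ⊕ (5 ⊕ 5)) ⊗ ((-3 ⊗ 0) ⊕ (7 ⊕ 6))) gives -4.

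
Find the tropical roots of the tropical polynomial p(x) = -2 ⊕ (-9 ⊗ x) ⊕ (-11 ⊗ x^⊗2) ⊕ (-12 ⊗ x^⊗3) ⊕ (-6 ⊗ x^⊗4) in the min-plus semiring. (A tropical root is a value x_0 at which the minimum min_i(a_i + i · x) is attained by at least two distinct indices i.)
Roots: {-6, 1, 2, 7}

Each tropical root is a break point of the lower envelope of the lines y = a_i + i · x (there are 5 lines, with slopes 0, 1, ..., 4). Only the lines that attain the minimum somewhere contribute to roots; other lines are dominated. Here the surviving (envelope) indices are i = 4, i = 3, i = 2, i = 1, i = 0.
Intersections between consecutive envelope lines give the roots: for adjacent envelope indices i < j the intersection is x = (a_i − a_j) / (j − i). Reading off the sorted break points: {-6, 1, 2, 7}.
Verification: at each break x_0, at least two indices attain the minimum of min_i(a_i + i · x_0).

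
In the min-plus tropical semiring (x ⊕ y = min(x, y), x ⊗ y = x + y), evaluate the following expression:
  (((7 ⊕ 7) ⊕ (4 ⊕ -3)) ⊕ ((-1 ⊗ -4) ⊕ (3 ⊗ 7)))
(((7 ⊕ 7) ⊕ (4 ⊕ -3)) ⊕ ((-1 ⊗ -4) ⊕ (3 ⊗ 7))) = -5

Expand innermost to outermost. Recall ⊕ takes the minimum of its arguments and ⊗ takes their sum. Working out the expression (((7 ⊕ 7) ⊕ (4 ⊕ -3)) ⊕ ((-1 ⊗ -4) ⊕ (3 ⊗ 7))) gives -5.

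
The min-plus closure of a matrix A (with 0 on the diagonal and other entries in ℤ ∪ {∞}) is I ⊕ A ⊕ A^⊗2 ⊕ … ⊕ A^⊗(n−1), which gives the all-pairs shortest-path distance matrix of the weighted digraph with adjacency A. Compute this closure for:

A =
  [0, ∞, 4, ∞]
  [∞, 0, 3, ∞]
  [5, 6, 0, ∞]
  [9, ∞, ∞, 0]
Closure =
  [0, 10, 4, ∞]
  [8, 0, 3, ∞]
  [5, 6, 0, ∞]
  [9, 19, 13, 0]

This is the Floyd-Warshall all-pairs shortest-path computation. For each intermediate vertex k = 0, 1, …, 3, update dist[i][j] ← min(dist[i][j], dist[i][k] + dist[k][j]). The final matrix gives, for each (i, j), the minimum total weight of any directed path from i to j (possibly empty when i = j).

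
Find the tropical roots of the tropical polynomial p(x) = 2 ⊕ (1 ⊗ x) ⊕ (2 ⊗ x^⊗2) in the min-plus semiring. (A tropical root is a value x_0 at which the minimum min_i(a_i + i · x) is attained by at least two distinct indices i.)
Roots: {-1, 1}

Each tropical root is a break point of the lower envelope of the lines y = a_i + i · x (there are 3 lines, with slopes 0, 1, ..., 2). Only the lines that attain the minimum somewhere contribute to roots; other lines are dominated. Here the surviving (envelope) indices are i = 2, i = 1, i = 0.
Intersections between consecutive envelope lines give the roots: for adjacent envelope indices i < j the intersection is x = (a_i − a_j) / (j − i). Reading off the sorted break points: {-1, 1}.
Verification: at each break x_0, at least two indices attain the minimum of min_i(a_i + i · x_0).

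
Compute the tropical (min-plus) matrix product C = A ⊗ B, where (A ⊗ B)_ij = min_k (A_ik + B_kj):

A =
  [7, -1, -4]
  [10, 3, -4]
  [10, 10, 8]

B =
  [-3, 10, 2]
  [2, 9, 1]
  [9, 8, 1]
A ⊗ B =
  [1, 4, -3]
  [5, 4, -3]
  [7, 16, 9]

Apply the min-plus product entry-by-entry:
  C[0][0] = min over k of (A[0][0] + B[0][0] = 7 + -3 = 4, A[0][1] + B[1][0] = -1 + 2 = 1, A[0][2] + B[2][0] = -4 + 9 = 5) = 1 (attained at k = 1)
  C[0][1] = min over k of (A[0][0] + B[0][1] = 7 + 10 = 17, A[0][1] + B[1][1] = -1 + 9 = 8, A[0][2] + B[2][1] = -4 + 8 = 4) = 4 (attained at k = 2)
  C[0][2] = min over k of (A[0][0] + B[0][2] = 7 + 2 = 9, A[0][1] + B[1][2] = -1 + 1 = 0, A[0][2] + B[2][2] = -4 + 1 = -3) = -3 (attained at k = 2)
  C[1][0] = min over k of (A[1][0] + B[0][0] = 10 + -3 = 7, A[1][1] + B[1][0] = 3 + 2 = 5, A[1][2] + B[2][0] = -4 + 9 = 5) = 5 (attained at k = 1)
  C[1][1] = min over k of (A[1][0] + B[0][1] = 10 + 10 = 20, A[1][1] + B[1][1] = 3 + 9 = 12, A[1][2] + B[2][1] = -4 + 8 = 4) = 4 (attained at k = 2)
  C[1][2] = min over k of (A[1][0] + B[0][2] = 10 + 2 = 12, A[1][1] + B[1][2] = 3 + 1 = 4, A[1][2] + B[2][2] = -4 + 1 = -3) = -3 (attained at k = 2)
  C[2][0] = min over k of (A[2][0] + B[0][0] = 10 + -3 = 7, A[2][1] + B[1][0] = 10 + 2 = 12, A[2][2] + B[2][0] = 8 + 9 = 17) = 7 (attained at k = 0)
  C[2][1] = min over k of (A[2][0] + B[0][1] = 10 + 10 = 20, A[2][1] + B[1][1] = 10 + 9 = 19, A[2][2] + B[2][1] = 8 + 8 = 16) = 16 (attained at k = 2)
  C[2][2] = min over k of (A[2][0] + B[0][2] = 10 + 2 = 12, A[2][1] + B[1][2] = 10 + 1 = 11, A[2][2] + B[2][2] = 8 + 1 = 9) = 9 (attained at k = 2)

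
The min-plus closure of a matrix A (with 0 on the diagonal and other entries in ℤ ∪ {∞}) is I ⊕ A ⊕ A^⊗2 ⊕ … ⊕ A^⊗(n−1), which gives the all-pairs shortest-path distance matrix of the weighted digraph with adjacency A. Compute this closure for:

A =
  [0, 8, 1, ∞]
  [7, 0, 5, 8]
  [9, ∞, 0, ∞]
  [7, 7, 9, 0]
Closure =
  [0, 8, 1, 16]
  [7, 0, 5, 8]
  [9, 17, 0, 25]
  [7, 7, 8, 0]

This is the Floyd-Warshall all-pairs shortest-path computation. For each intermediate vertex k = 0, 1, …, 3, update dist[i][j] ← min(dist[i][j], dist[i][k] + dist[k][j]). The final matrix gives, for each (i, j), the minimum total weight of any directed path from i to j (possibly empty when i = j).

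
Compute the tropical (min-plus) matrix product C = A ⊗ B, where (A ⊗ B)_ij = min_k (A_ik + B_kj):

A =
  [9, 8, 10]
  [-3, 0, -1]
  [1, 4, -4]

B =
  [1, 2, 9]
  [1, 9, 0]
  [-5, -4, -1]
A ⊗ B =
  [5, 6, 8]
  [-6, -5, -2]
  [-9, -8, -5]

Apply the min-plus product entry-by-entry:
  C[0][0] = min over k of (A[0][0] + B[0][0] = 9 + 1 = 10, A[0][1] + B[1][0] = 8 + 1 = 9, A[0][2] + B[2][0] = 10 + -5 = 5) = 5 (attained at k = 2)
  C[0][1] = min over k of (A[0][0] + B[0][1] = 9 + 2 = 11, A[0][1] + B[1][1] = 8 + 9 = 17, A[0][2] + B[2][1] = 10 + -4 = 6) = 6 (attained at k = 2)
  C[0][2] = min over k of (A[0][0] + B[0][2] = 9 + 9 = 18, A[0][1] + B[1][2] = 8 + 0 = 8, A[0][2] + B[2][2] = 10 + -1 = 9) = 8 (attained at k = 1)
  C[1][0] = min over k of (A[1][0] + B[0][0] = -3 + 1 = -2, A[1][1] + B[1][0] = 0 + 1 = 1, A[1][2] + B[2][0] = -1 + -5 = -6) = -6 (attained at k = 2)
  C[1][1] = min over k of (A[1][0] + B[0][1] = -3 + 2 = -1, A[1][1] + B[1][1] = 0 + 9 = 9, A[1][2] + B[2][1] = -1 + -4 = -5) = -5 (attained at k = 2)
  C[1][2] = min over k of (A[1][0] + B[0][2] = -3 + 9 = 6, A[1][1] + B[1][2] = 0 + 0 = 0, A[1][2] + B[2][2] = -1 + -1 = -2) = -2 (attained at k = 2)
  C[2][0] = min over k of (A[2][0] + B[0][0] = 1 + 1 = 2, A[2][1] + B[1][0] = 4 + 1 = 5, A[2][2] + B[2][0] = -4 + -5 = -9) = -9 (attained at k = 2)
  C[2][1] = min over k of (A[2][0] + B[0][1] = 1 + 2 = 3, A[2][1] + B[1][1] = 4 + 9 = 13, A[2][2] + B[2][1] = -4 + -4 = -8) = -8 (attained at k = 2)
  C[2][2] = min over k of (A[2][0] + B[0][2] = 1 + 9 = 10, A[2][1] + B[1][2] = 4 + 0 = 4, A[2][2] + B[2][2] = -4 + -1 = -5) = -5 (attained at k = 2)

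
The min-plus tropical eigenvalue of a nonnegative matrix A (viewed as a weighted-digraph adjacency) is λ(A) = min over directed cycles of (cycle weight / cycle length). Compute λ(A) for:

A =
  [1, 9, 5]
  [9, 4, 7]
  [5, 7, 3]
λ(A) = 1

Enumerate directed cycles and compute their means (weight / length). Sample:
  cycle 0 → 0: weight = 1, length = 1, mean = 1/1 ≈ 1.000
  cycle 1 → 1: weight = 4, length = 1, mean = 4/1 ≈ 4.000
  cycle 2 → 2: weight = 3, length = 1, mean = 3/1 ≈ 3.000
  cycle 0 → 1 → 0: weight = 18, length = 2, mean = 18/2 ≈ 9.000
  cycle 0 → 2 → 0: weight = 10, length = 2, mean = 10/2 ≈ 5.000
  cycle 1 → 0 → 1: weight = 18, length = 2, mean = 18/2 ≈ 9.000
Minimum mean = 1.000, attained e.g. along the cycle 0 → 0 with weight 1 and length 1. So λ(A) = 1/1 = 1.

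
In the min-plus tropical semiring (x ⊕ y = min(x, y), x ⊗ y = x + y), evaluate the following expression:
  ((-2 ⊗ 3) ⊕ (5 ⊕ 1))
((-2 ⊗ 3) ⊕ (5 ⊕ 1)) = 1

Expand innermost to outermost. Recall ⊕ takes the minimum of its arguments and ⊗ takes their sum. Working out the expression ((-2 ⊗ 3) ⊕ (5 ⊕ 1)) gives 1.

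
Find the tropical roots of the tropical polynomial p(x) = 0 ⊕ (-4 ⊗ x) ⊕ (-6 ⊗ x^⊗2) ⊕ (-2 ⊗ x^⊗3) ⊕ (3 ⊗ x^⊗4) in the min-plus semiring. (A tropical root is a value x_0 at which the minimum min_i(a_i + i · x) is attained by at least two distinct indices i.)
Roots: {-5, -4, 2, 4}

Each tropical root is a break point of the lower envelope of the lines y = a_i + i · x (there are 5 lines, with slopes 0, 1, ..., 4). Only the lines that attain the minimum somewhere contribute to roots; other lines are dominated. Here the surviving (envelope) indices are i = 4, i = 3, i = 2, i = 1, i = 0.
Intersections between consecutive envelope lines give the roots: for adjacent envelope indices i < j the intersection is x = (a_i − a_j) / (j − i). Reading off the sorted break points: {-5, -4, 2, 4}.
Verification: at each break x_0, at least two indices attain the minimum of min_i(a_i + i · x_0).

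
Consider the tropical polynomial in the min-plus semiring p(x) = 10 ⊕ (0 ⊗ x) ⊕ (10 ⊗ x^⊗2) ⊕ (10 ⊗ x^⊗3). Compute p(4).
p(4) = 4

A tropical monomial a ⊗ x^⊗i evaluates to a + i · x. Evaluating each term at x = 4:
  Term 0 contributes 10 + 0 · 4 = 10
  Term 1 contributes 0 + 1 · 4 = 4
  Term 2 contributes 10 + 2 · 4 = 18
  Term 3 contributes 10 + 3 · 4 = 22
p(4) = ⊕ of these = min[10, 4, 18, 22] = 4.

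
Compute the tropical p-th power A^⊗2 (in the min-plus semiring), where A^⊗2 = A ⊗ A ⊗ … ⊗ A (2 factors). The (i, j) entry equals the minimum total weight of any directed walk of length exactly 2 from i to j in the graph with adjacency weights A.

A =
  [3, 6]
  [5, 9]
A^⊗2 =
  [6, 9]
  [8, 11]

Each entry (A^⊗2)_ij equals the minimum over all length-2 walks i = v_0 → v_1 → … → v_2 = j of Σ_t A[v_t][v_{t+1}]. For example, for (i, j) = (0, 1) we minimise over 2 possible intermediate vertex sequences; the minimum is 9, attained along the walk 0 → 0 → 1.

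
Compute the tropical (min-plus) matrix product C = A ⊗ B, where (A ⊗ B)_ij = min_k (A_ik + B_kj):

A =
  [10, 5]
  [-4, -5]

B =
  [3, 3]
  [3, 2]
A ⊗ B =
  [8, 7]
  [-2, -3]

Apply the min-plus product entry-by-entry:
  C[0][0] = min over k of (A[0][0] + B[0][0] = 10 + 3 = 13, A[0][1] + B[1][0] = 5 + 3 = 8) = 8 (attained at k = 1)
  C[0][1] = min over k of (A[0][0] + B[0][1] = 10 + 3 = 13, A[0][1] + B[1][1] = 5 + 2 = 7) = 7 (attained at k = 1)
  C[1][0] = min over k of (A[1][0] + B[0][0] = -4 + 3 = -1, A[1][1] + B[1][0] = -5 + 3 = -2) = -2 (attained at k = 1)
  C[1][1] = min over k of (A[1][0] + B[0][1] = -4 + 3 = -1, A[1][1] + B[1][1] = -5 + 2 = -3) = -3 (attained at k = 1)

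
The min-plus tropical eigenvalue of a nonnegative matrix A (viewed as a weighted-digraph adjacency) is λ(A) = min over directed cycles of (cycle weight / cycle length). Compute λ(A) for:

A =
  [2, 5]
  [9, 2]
λ(A) = 2

Enumerate directed cycles and compute their means (weight / length). Sample:
  cycle 0 → 0: weight = 2, length = 1, mean = 2/1 ≈ 2.000
  cycle 1 → 1: weight = 2, length = 1, mean = 2/1 ≈ 2.000
  cycle 0 → 1 → 0: weight = 14, length = 2, mean = 14/2 ≈ 7.000
  cycle 1 → 0 → 1: weight = 14, length = 2, mean = 14/2 ≈ 7.000
Minimum mean = 2.000, attained e.g. along the cycle 0 → 0 with weight 2 and length 1. So λ(A) = 2/1 = 2.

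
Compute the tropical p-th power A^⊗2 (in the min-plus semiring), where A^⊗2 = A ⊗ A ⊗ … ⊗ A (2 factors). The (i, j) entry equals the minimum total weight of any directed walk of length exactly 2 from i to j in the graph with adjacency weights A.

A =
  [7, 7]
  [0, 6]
A^⊗2 =
  [7, 13]
  [6, 7]

Each entry (A^⊗2)_ij equals the minimum over all length-2 walks i = v_0 → v_1 → … → v_2 = j of Σ_t A[v_t][v_{t+1}]. For example, for (i, j) = (0, 1) we minimise over 2 possible intermediate vertex sequences; the minimum is 13, attained along the walk 0 → 1 → 1.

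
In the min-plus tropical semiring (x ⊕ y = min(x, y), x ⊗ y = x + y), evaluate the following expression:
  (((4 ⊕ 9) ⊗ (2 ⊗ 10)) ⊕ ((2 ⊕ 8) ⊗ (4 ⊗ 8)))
(((4 ⊕ 9) ⊗ (2 ⊗ 10)) ⊕ ((2 ⊕ 8) ⊗ (4 ⊗ 8))) = 14

Expand innermost to outermost. Recall ⊕ takes the minimum of its arguments and ⊗ takes their sum. Working out the expression (((4 ⊕ 9) ⊗ (2 ⊗ 10)) ⊕ ((2 ⊕ 8) ⊗ (4 ⊗ 8))) gives 14.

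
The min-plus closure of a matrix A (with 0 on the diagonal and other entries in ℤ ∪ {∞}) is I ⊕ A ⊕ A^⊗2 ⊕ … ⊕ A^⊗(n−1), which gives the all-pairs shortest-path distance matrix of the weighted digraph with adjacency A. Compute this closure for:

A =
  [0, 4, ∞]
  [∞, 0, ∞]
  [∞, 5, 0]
Closure =
  [0, 4, ∞]
  [∞, 0, ∞]
  [∞, 5, 0]

This is the Floyd-Warshall all-pairs shortest-path computation. For each intermediate vertex k = 0, 1, …, 2, update dist[i][j] ← min(dist[i][j], dist[i][k] + dist[k][j]). The final matrix gives, for each (i, j), the minimum total weight of any directed path from i to j (possibly empty when i = j).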